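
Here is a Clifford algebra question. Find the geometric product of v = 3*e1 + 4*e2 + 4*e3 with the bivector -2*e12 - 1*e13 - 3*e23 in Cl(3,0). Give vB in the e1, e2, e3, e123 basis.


vB has grade-1 (vector) and grade-3 (trivector) parts: vB = (v _| B) + (v ^ B).
Vector part <vB>_1:
  e1: -v2*b12 - v3*b13 = -(4)*(-2) - (4)*(-1) = 12
  e2: v1*b12 - v3*b23 = (3)*(-2) - (4)*(-3) = 6
  e3: v1*b13 + v2*b23 = (3)*(-1) + (4)*(-3) = -15
Trivector part <vB>_3:
  e123: v1*b23 - v2*b13 + v3*b12 = (3)*(-3) - (4)*(-1) + (4)*(-2) = -13
vB = 12*e1 + 6*e2 - 15*e3 - 13*e123


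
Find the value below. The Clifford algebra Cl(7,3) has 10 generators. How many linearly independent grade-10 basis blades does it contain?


Number of grade-k basis blades in Cl(p,q) with n = p + q is C(n, k).
n = 7 + 3 = 10
C(10, 10) = 10! / (10! * 0!)
= 3628800 / (3628800 * 1)
= 1


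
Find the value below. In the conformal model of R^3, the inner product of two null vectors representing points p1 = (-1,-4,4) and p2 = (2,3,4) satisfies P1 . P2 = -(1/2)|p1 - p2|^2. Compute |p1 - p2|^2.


p1 - p2 = (-3, -7, 0)
|p1 - p2|^2 = (-3)^2 + (-7)^2 + 0^2
= 9 + 49 + 0
= 58


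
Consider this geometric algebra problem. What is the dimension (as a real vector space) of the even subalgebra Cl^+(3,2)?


Even subalgebra dimension = 2^(n-1)
n = 3 + 2 = 5
2^(5 - 1) = 2^4 = 16
Verification: sum of C(5,k) for even k = 1 + 10 + 5 = 16
Result = 16


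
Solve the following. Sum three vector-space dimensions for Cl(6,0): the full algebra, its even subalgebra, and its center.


n = 6 + 0 = 6
Total dim = 2^6 = 64
Even subalgebra dim = 2^5 = 32
n is even, so center dim = 1
Sum = 64 + 32 + 1 = 97


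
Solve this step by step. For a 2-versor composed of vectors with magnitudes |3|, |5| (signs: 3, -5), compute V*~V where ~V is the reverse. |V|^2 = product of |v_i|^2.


Each vector v_i has |v_i|^2 = s_i^2
Squared scales: 3^2 = 9, (-5)^2 = 25
|V|^2 = 9 * 25
= 225


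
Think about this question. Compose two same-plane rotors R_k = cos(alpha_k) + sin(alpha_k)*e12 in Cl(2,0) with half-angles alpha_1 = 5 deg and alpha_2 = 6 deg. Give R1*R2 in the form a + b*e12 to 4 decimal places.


Same-plane rotors commute and their half-angles add:
R1*R2 = cos(a1 + a2) + sin(a1 + a2)*e12.
a1 + a2 = 5 + 6 = 11 deg
cos(11 deg) = 0.9816
sin(11 deg) = 0.1908
R1*R2 = 0.9816 + 0.1908*e12


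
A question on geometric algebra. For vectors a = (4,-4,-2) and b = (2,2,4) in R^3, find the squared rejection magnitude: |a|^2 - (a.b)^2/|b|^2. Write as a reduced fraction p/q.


|a|^2 = 4^2 + (-4)^2 + (-2)^2 = 36
|b|^2 = 2^2 + 2^2 + 4^2 = 24
a . b = 4*2 + (-4)*2 + (-2)*4 = -8
(a.b)^2 = (-8)^2 = 64
|rej|^2 = 36 - 64/24
= (864 - 64)/24
= 800/24
In lowest terms: 100/3


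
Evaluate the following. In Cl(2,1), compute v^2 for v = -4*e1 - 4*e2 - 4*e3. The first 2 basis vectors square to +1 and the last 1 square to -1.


v^2 = sum of c_i^2 * e_i^2
Positive signature terms (e_i^2 = +1): (-4)^2 + (-4)^2 = 32
Negative signature terms (e_j^2 = -1): (-4)^2 = 16
v^2 = 32 - 16 = 16


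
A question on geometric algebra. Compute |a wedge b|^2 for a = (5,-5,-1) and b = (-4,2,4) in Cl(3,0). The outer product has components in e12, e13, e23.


a wedge b = (a1*b2 - a2*b1)*e12 + (a1*b3 - a3*b1)*e13 + (a2*b3 - a3*b2)*e23
e12 coeff: 5*2 - (-5)*(-4) = 10 - 20 = -10
e13 coeff: 5*4 - (-1)*(-4) = 20 - 4 = 16
e23 coeff: (-5)*4 - (-1)*2 = -20 - (-2) = -18
|a wedge b|^2 = (-10)^2 + 16^2 + (-18)^2
= 100 + 256 + 324
= 680


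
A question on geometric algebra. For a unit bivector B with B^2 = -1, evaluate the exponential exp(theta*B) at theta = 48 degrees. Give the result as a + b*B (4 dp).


For a unit bivector B with B^2 = -1, the exponential series gives
e^(theta*B) = cos(theta) + sin(theta)*B (the GA analogue of Euler's formula).
theta = 48 degrees = 0.837758 rad
cos(48 deg) = 0.6691
sin(48 deg) = 0.7431
exp(theta*B) = 0.6691 + 0.7431*B


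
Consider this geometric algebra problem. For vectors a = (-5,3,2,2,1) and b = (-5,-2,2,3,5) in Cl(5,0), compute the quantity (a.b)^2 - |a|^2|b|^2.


a . b = (-5)*(-5) + 3*(-2) + 2*2 + 2*3 + 1*5
= 25 + (-6) + 4 + 6 + 5 = 34
|a|^2 = (-5)^2 + 3^2 + 2^2 + 2^2 + 1^2 = 43
|b|^2 = (-5)^2 + (-2)^2 + 2^2 + 3^2 + 5^2 = 67
(a.b)^2 = 34^2 = 1156
|a|^2 * |b|^2 = 43 * 67 = 2881
Result = 1156 - 2881 = -1725


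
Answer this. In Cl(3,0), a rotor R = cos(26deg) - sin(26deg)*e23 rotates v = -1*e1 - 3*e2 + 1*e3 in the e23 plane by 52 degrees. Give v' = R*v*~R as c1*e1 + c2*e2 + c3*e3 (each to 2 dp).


Rotor R = cos(26deg) - sin(26deg)*e23
Rotation angle theta = 2 * 26 = 52 degrees in the e23 plane (e2 -> e3).
The component perpendicular to the plane (e1) is invariant: v'_1 = v1 = -1.00
cos(52deg) = 0.6157, sin(52deg) = 0.7880
v'_2 = v2*cos(theta) - v3*sin(theta) = -3*0.6157 - 1*0.7880 = -2.63
v'_3 = v2*sin(theta) + v3*cos(theta) = -3*0.7880 + 1*0.6157 = -1.75
v' = -1.00*e1 - 2.63*e2 - 1.75*e3


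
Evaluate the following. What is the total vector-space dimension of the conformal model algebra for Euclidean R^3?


The conformal model of R^3 uses Cl(4,1): the 3 Euclidean generators plus two extra orthogonal generators e+ (e+^2 = +1) and e- (e-^2 = -1), from which the null vectors e0, einf are built.
Number of generators m = 3 + 2 = 5.
dim Cl(p,q) = 2^m = 2^5 = 32


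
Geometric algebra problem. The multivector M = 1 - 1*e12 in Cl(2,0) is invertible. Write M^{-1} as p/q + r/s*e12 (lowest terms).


M = 1 - 1*e12, where e12^2 = -1.
Since M commutes with its reverse ~M = a - b*e12, M * ~M = a^2 - b^2*e12^2 = a^2 + b^2.
So M^{-1} = ~M / (a^2 + b^2) = (a - b*e12)/(a^2 + b^2).
a^2 + b^2 = 1 + 1 = 2
Scalar part = 1/2 = 1/2
Bivector coeff = 1/2 = 1/2
M^{-1} = 1/2 + 1/2*e12


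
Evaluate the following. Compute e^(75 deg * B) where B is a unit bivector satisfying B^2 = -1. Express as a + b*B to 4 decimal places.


For a unit bivector B with B^2 = -1, the exponential series gives
e^(theta*B) = cos(theta) + sin(theta)*B (the GA analogue of Euler's formula).
theta = 75 degrees = 1.308997 rad
cos(75 deg) = 0.2588
sin(75 deg) = 0.9659
exp(theta*B) = 0.2588 + 0.9659*B


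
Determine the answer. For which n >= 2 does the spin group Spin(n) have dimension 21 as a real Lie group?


dim Spin(n) = dim so(n) = n(n-1)/2.
Solve n(n-1)/2 = 21, i.e. n^2 - n - 42 = 0.
Discriminant = 1 + 8*21 = 169
n = (1 + sqrt(169))/2 = (1 + 13)/2 = 7


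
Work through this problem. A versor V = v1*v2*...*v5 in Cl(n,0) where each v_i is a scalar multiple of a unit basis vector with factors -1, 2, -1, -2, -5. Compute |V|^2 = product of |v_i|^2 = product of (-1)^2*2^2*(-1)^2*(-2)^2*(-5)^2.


Each vector v_i has |v_i|^2 = s_i^2
Squared scales: (-1)^2 = 1, 2^2 = 4, (-1)^2 = 1, (-2)^2 = 4, (-5)^2 = 25
|V|^2 = 1 * 4 * 1 * 4 * 25
= 400


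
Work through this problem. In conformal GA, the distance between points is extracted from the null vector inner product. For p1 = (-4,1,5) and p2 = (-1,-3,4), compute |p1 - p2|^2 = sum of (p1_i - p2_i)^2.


p1 - p2 = (-3, 4, 1)
|p1 - p2|^2 = (-3)^2 + 4^2 + 1^2
= 9 + 16 + 1
= 26


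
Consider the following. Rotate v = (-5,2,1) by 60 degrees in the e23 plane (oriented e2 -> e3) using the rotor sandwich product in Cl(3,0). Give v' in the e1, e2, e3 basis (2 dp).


Rotor R = cos(30deg) - sin(30deg)*e23
Rotation angle theta = 2 * 30 = 60 degrees in the e23 plane (e2 -> e3).
The component perpendicular to the plane (e1) is invariant: v'_1 = v1 = -5.00
cos(60deg) = 0.5000, sin(60deg) = 0.8660
v'_2 = v2*cos(theta) - v3*sin(theta) = 2*0.5000 - 1*0.8660 = 0.13
v'_3 = v2*sin(theta) + v3*cos(theta) = 2*0.8660 + 1*0.5000 = 2.23
v' = -5.00*e1 + 0.13*e2 + 2.23*e3


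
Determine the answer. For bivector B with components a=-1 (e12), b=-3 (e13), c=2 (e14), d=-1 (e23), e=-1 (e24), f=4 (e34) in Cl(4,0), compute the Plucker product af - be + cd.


Plucker relation: af - be + cd
a*f = (-1)*4 = -4
b*e = (-3)*(-1) = 3
c*d = 2*(-1) = -2
af - be + cd = -4 - 3 + (-2)
= -9


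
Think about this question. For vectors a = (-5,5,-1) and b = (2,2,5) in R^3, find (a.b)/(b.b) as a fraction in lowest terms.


Projection coefficient = (a . b) / (b . b)
a . b = (-5)*2 + 5*2 + (-1)*5
= -10 + 10 + (-5) = -5
b . b = 2^2 + 2^2 + 5^2
= 4 + 4 + 25 = 33
Coefficient = -5/33
In lowest terms: -5/33


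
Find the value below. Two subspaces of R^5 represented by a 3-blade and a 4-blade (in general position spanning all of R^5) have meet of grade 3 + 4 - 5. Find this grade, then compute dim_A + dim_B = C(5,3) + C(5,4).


Meet grade = grade(A) + grade(B) - n
= 3 + 4 - 5 = 2
C(5,3) = 10
C(5,4) = 5
dim_A + dim_B = 10 + 5 = 15


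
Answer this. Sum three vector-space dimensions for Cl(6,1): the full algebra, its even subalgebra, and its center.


n = 6 + 1 = 7
Total dim = 2^7 = 128
Even subalgebra dim = 2^6 = 64
n is odd, so center dim = 2
Sum = 128 + 64 + 2 = 194


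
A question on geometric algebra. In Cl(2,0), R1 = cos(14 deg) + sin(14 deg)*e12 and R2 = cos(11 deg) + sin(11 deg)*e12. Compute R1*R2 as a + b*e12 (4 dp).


Same-plane rotors commute and their half-angles add:
R1*R2 = cos(a1 + a2) + sin(a1 + a2)*e12.
a1 + a2 = 14 + 11 = 25 deg
cos(25 deg) = 0.9063
sin(25 deg) = 0.4226
R1*R2 = 0.9063 + 0.4226*e12


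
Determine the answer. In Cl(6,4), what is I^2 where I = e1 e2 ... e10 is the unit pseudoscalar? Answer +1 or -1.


The pseudoscalar I = e1...e_n (product of all n generators) of Cl(p,q) satisfies I^2 = (-1)^(q + n(n-1)/2).
p = 6, q = 4, n = p + q = 10
n(n-1)/2 = 10 * 9 / 2 = 45
Exponent = q + n(n-1)/2 = 4 + 45 = 49
I^2 = (-1)^49 = -1


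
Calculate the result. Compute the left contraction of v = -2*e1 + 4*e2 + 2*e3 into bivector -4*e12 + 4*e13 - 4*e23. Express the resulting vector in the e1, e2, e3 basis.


Left contraction v _| B = <vB>_1 (grade-1 part of the geometric product vB).
Using e1_|e12 = e2, e2_|e12 = -e1, e1_|e13 = e3, e3_|e13 = -e1, e2_|e23 = e3, e3_|e23 = -e2:
e1 coeff: -v2*b12 - v3*b13 = -(4)*(-4) - (2)*(4) = 8
e2 coeff: v1*b12 - v3*b23 = (-2)*(-4) - (2)*(-4) = 16
e3 coeff: v1*b13 + v2*b23 = (-2)*(4) + (4)*(-4) = -24
v _| B = 8*e1 + 16*e2 - 24*e3


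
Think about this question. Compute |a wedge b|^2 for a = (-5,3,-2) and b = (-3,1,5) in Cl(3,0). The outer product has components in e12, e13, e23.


a wedge b = (a1*b2 - a2*b1)*e12 + (a1*b3 - a3*b1)*e13 + (a2*b3 - a3*b2)*e23
e12 coeff: (-5)*1 - 3*(-3) = -5 - (-9) = 4
e13 coeff: (-5)*5 - (-2)*(-3) = -25 - 6 = -31
e23 coeff: 3*5 - (-2)*1 = 15 - (-2) = 17
|a wedge b|^2 = 4^2 + (-31)^2 + 17^2
= 16 + 961 + 289
= 1266


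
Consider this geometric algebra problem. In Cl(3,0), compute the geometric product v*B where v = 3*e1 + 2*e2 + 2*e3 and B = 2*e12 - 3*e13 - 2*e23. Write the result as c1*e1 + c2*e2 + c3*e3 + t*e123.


vB has grade-1 (vector) and grade-3 (trivector) parts: vB = (v _| B) + (v ^ B).
Vector part <vB>_1:
  e1: -v2*b12 - v3*b13 = -(2)*(2) - (2)*(-3) = 2
  e2: v1*b12 - v3*b23 = (3)*(2) - (2)*(-2) = 10
  e3: v1*b13 + v2*b23 = (3)*(-3) + (2)*(-2) = -13
Trivector part <vB>_3:
  e123: v1*b23 - v2*b13 + v3*b12 = (3)*(-2) - (2)*(-3) + (2)*(2) = 4
vB = 2*e1 + 10*e2 - 13*e3 + 4*e123


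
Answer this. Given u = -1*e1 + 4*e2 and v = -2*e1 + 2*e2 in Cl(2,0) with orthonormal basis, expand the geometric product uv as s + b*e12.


Expand: (-1*e1 + 4*e2)(-2*e1 + 2*e2)
= (-1)*(-2)*e1e1 + (-1)*2*e1e2 + 4*(-2)*e2e1 + 4*2*e2e2
Using e1^2 = e2^2 = 1, e2e1 = -e1e2:
Scalar part s = (-1)*(-2) + 4*2 = 2 + 8 = 10
Bivector part b = (-1)*2 - 4*(-2) = -2 - (-8) = 6
uv = 10 + 6*e12


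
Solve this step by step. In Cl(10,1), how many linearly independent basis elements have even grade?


Even subalgebra dimension = 2^(n-1)
n = 10 + 1 = 11
2^(11 - 1) = 2^10 = 1024
Verification: sum of C(11,k) for even k = 1 + 55 + 330 + 462 + 165 + 11 = 1024
Result = 1024


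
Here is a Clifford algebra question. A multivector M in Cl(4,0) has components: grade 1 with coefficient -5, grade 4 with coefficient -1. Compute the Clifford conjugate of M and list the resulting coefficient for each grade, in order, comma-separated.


Clifford conjugate sign for grade k: (-1)^(k(k+1)/2)
Grade 1: (-1)^(1*2/2) = (-1)^1 = -1, coeff -5 -> 5
Grade 4: (-1)^(4*5/2) = (-1)^10 = 1, coeff -1 -> -1
Conjugated coefficients: 5, -1


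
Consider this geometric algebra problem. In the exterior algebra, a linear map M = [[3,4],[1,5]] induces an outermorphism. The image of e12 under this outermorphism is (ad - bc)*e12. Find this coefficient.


The outermorphism of a linear map f sends e1^e2 to f(e1)^f(e2).
f(e1) = 3*e1 + 1*e2
f(e2) = 4*e1 + 5*e2
f(e1) ^ f(e2) = (3*e1 + 1*e2) ^ (4*e1 + 5*e2)
= 3*5*e12 + 1*4*e21
= (15 - 4)*e12
= 11*e12
Coefficient = 11


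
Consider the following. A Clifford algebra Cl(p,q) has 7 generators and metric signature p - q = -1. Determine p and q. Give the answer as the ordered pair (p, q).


We need p + q = 7 and p - q = -1.
Adding: 2p = 7 + (-1) = 6, so p = 3.
Then q = 7 - 3 = 4.
(p, q) = (3, 4)


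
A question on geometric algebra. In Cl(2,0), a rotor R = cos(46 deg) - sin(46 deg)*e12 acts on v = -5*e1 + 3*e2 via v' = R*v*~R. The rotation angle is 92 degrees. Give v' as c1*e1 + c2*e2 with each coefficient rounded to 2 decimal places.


Rotor R = cos(46deg) - sin(46deg)*e12
Rotation angle theta = 2 * 46 = 92 degrees
v' = R*v*~R rotates v by theta.
cos(92deg) = -0.0349, sin(92deg) = 0.9994
v'_1 = -5*cos(92deg) - 3*sin(92deg)
= -5*(-0.0349) - 3*0.9994
= -2.82
v'_2 = -5*sin(92deg) + 3*cos(92deg)
= -5*0.9994 + 3*(-0.0349)
= -5.10
v' = -2.82*e1 - 5.10*e2


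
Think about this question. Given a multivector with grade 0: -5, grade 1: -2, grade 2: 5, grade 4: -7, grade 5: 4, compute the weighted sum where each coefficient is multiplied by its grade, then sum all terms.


Grade-weighted sum = sum of grade_k * coefficient_k
0*(-5) = 0
1*(-2) = -2
2*5 = 10
4*(-7) = -28
5*4 = 20
Total = 0 + (-2) + 10 + (-28) + 20 = 0


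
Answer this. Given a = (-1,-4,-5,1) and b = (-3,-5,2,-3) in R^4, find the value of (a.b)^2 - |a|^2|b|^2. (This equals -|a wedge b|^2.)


a . b = (-1)*(-3) + (-4)*(-5) + (-5)*2 + 1*(-3)
= 3 + 20 + (-10) + (-3) = 10
|a|^2 = (-1)^2 + (-4)^2 + (-5)^2 + 1^2 = 43
|b|^2 = (-3)^2 + (-5)^2 + 2^2 + (-3)^2 = 47
(a.b)^2 = 10^2 = 100
|a|^2 * |b|^2 = 43 * 47 = 2021
Result = 100 - 2021 = -1921


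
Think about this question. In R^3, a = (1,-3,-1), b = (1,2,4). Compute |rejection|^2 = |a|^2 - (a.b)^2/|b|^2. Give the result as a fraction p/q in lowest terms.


|a|^2 = 1^2 + (-3)^2 + (-1)^2 = 11
|b|^2 = 1^2 + 2^2 + 4^2 = 21
a . b = 1*1 + (-3)*2 + (-1)*4 = -9
(a.b)^2 = (-9)^2 = 81
|rej|^2 = 11 - 81/21
= (231 - 81)/21
= 150/21
In lowest terms: 50/7


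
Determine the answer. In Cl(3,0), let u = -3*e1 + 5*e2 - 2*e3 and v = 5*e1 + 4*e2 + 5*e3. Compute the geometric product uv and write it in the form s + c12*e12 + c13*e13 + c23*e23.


In Cl(3,0): e_i^2 = 1, e_ie_j = -e_je_i for i != j.
Scalar part = u . v = (-3)*5 + 5*4 + (-2)*5
= -15 + 20 + (-10) = -5
e12 coeff = (-3)*4 - 5*5 = -12 - 25 = -37
e13 coeff = (-3)*5 - (-2)*5 = -15 - (-10) = -5
e23 coeff = 5*5 - (-2)*4 = 25 - (-8) = 33
uv = -5 - 37*e12 - 5*e13 + 33*e23


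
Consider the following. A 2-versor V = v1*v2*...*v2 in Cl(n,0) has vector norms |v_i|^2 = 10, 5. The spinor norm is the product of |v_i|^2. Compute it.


Spinor norm N(V) = |v1|^2 * |v2|^2 * ... * |v2|^2
= 10 * 5
Running product: 10, 50
N(V) = 50


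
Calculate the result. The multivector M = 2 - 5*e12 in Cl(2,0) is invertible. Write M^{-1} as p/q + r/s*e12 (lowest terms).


M = 2 - 5*e12, where e12^2 = -1.
Since M commutes with its reverse ~M = a - b*e12, M * ~M = a^2 - b^2*e12^2 = a^2 + b^2.
So M^{-1} = ~M / (a^2 + b^2) = (a - b*e12)/(a^2 + b^2).
a^2 + b^2 = 4 + 25 = 29
Scalar part = 2/29 = 2/29
Bivector coeff = 5/29 = 5/29
M^{-1} = 2/29 + 5/29*e12


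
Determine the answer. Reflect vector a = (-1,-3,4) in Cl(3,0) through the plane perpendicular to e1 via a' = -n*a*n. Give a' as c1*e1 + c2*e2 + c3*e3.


Reflection formula: a' = -n*a*n, with n = e1 (unit vector, n^2 = 1).
For reflection through hyperplane perp to e1:
The component along e1 flips sign, others stay.
a = (-1, -3, 4)
a' = (1, -3, 4)
a' = 1*e1 - 3*e2 + 4*e3


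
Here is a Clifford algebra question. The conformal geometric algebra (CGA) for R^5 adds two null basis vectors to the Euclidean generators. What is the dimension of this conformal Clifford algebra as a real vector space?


The conformal model of R^5 uses Cl(6,1): the 5 Euclidean generators plus two extra orthogonal generators e+ (e+^2 = +1) and e- (e-^2 = -1), from which the null vectors e0, einf are built.
Number of generators m = 5 + 2 = 7.
dim Cl(p,q) = 2^m = 2^7 = 128


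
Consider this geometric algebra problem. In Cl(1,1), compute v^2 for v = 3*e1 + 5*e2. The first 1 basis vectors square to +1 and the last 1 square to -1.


v^2 = sum of c_i^2 * e_i^2
Positive signature terms (e_i^2 = +1): 3^2 = 9
Negative signature terms (e_j^2 = -1): 5^2 = 25
v^2 = 9 - 25 = -16


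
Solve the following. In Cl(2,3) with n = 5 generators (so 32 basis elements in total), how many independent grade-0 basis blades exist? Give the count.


Number of grade-k basis blades in Cl(p,q) with n = p + q is C(n, k).
n = 2 + 3 = 5
C(5, 0) = 5! / (0! * 5!)
= 120 / (1 * 120)
= 1


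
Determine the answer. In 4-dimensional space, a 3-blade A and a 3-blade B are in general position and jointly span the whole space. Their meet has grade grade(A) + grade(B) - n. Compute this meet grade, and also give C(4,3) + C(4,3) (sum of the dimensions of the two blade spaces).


Meet grade = grade(A) + grade(B) - n
= 3 + 3 - 4 = 2
C(4,3) = 4
C(4,3) = 4
dim_A + dim_B = 4 + 4 = 8


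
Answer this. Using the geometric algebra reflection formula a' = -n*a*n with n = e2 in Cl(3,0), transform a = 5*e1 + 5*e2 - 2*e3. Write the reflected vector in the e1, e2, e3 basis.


Reflection formula: a' = -n*a*n, with n = e2 (unit vector, n^2 = 1).
For reflection through hyperplane perp to e2:
The component along e2 flips sign, others stay.
a = (5, 5, -2)
a' = (5, -5, -2)
a' = 5*e1 - 5*e2 - 2*e3


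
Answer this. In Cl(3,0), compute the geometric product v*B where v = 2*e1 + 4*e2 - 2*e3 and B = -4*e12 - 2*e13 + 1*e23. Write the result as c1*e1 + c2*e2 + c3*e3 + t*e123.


vB has grade-1 (vector) and grade-3 (trivector) parts: vB = (v _| B) + (v ^ B).
Vector part <vB>_1:
  e1: -v2*b12 - v3*b13 = -(4)*(-4) - (-2)*(-2) = 12
  e2: v1*b12 - v3*b23 = (2)*(-4) - (-2)*(1) = -6
  e3: v1*b13 + v2*b23 = (2)*(-2) + (4)*(1) = 0
Trivector part <vB>_3:
  e123: v1*b23 - v2*b13 + v3*b12 = (2)*(1) - (4)*(-2) + (-2)*(-4) = 18
vB = 12*e1 - 6*e2 + 0*e3 + 18*e123


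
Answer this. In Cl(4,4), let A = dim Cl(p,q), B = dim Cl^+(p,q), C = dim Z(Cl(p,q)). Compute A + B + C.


n = 4 + 4 = 8
Total dim = 2^8 = 256
Even subalgebra dim = 2^7 = 128
n is even, so center dim = 1
Sum = 256 + 128 + 1 = 385


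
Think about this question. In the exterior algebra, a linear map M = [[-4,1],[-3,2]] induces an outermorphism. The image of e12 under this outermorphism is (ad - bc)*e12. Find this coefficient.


The outermorphism of a linear map f sends e1^e2 to f(e1)^f(e2).
f(e1) = -4*e1 - 3*e2
f(e2) = 1*e1 + 2*e2
f(e1) ^ f(e2) = (-4*e1 - 3*e2) ^ (1*e1 + 2*e2)
= (-4)*2*e12 + (-3)*1*e21
= (-8 - (-3))*e12
= -5*e12
Coefficient = -5


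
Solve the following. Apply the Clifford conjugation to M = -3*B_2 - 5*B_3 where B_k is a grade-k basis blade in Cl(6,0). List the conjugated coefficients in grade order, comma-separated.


Clifford conjugate sign for grade k: (-1)^(k(k+1)/2)
Grade 2: (-1)^(2*3/2) = (-1)^3 = -1, coeff -3 -> 3
Grade 3: (-1)^(3*4/2) = (-1)^6 = 1, coeff -5 -> -5
Conjugated coefficients: 3, -5


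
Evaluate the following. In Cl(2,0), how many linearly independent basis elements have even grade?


Even subalgebra dimension = 2^(n-1)
n = 2 + 0 = 2
2^(2 - 1) = 2^1 = 2
Verification: sum of C(2,k) for even k = 1 + 1 = 2
Result = 2


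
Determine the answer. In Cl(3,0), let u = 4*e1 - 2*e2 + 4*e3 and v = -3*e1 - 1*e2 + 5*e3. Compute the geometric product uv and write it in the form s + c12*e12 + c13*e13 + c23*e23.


In Cl(3,0): e_i^2 = 1, e_ie_j = -e_je_i for i != j.
Scalar part = u . v = 4*(-3) + (-2)*(-1) + 4*5
= -12 + 2 + 20 = 10
e12 coeff = 4*(-1) - (-2)*(-3) = -4 - 6 = -10
e13 coeff = 4*5 - 4*(-3) = 20 - (-12) = 32
e23 coeff = (-2)*5 - 4*(-1) = -10 - (-4) = -6
uv = 10 - 10*e12 + 32*e13 - 6*e23


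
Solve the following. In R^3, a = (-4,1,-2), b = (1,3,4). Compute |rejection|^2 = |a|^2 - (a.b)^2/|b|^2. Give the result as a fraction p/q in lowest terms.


|a|^2 = (-4)^2 + 1^2 + (-2)^2 = 21
|b|^2 = 1^2 + 3^2 + 4^2 = 26
a . b = (-4)*1 + 1*3 + (-2)*4 = -9
(a.b)^2 = (-9)^2 = 81
|rej|^2 = 21 - 81/26
= (546 - 81)/26
= 465/26
In lowest terms: 465/26


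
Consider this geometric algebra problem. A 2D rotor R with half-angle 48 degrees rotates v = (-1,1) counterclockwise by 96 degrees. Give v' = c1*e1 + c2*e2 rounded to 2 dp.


Rotor R = cos(48deg) - sin(48deg)*e12
Rotation angle theta = 2 * 48 = 96 degrees
v' = R*v*~R rotates v by theta.
cos(96deg) = -0.1045, sin(96deg) = 0.9945
v'_1 = -1*cos(96deg) - 1*sin(96deg)
= -1*(-0.1045) - 1*0.9945
= -0.89
v'_2 = -1*sin(96deg) + 1*cos(96deg)
= -1*0.9945 + 1*(-0.1045)
= -1.10
v' = -0.89*e1 - 1.10*e2


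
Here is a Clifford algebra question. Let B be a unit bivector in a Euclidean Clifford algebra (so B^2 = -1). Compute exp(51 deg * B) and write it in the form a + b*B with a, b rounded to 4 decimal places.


For a unit bivector B with B^2 = -1, the exponential series gives
e^(theta*B) = cos(theta) + sin(theta)*B (the GA analogue of Euler's formula).
theta = 51 degrees = 0.890118 rad
cos(51 deg) = 0.6293
sin(51 deg) = 0.7771
exp(theta*B) = 0.6293 + 0.7771*B


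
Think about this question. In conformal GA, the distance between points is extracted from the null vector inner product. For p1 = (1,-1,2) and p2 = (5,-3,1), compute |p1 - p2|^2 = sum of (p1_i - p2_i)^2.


p1 - p2 = (-4, 2, 1)
|p1 - p2|^2 = (-4)^2 + 2^2 + 1^2
= 16 + 4 + 1
= 21


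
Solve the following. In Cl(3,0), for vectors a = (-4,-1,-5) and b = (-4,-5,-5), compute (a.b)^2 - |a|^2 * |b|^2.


a . b = (-4)*(-4) + (-1)*(-5) + (-5)*(-5)
= 16 + 5 + 25 = 46
|a|^2 = (-4)^2 + (-1)^2 + (-5)^2 = 42
|b|^2 = (-4)^2 + (-5)^2 + (-5)^2 = 66
(a.b)^2 = 46^2 = 2116
|a|^2 * |b|^2 = 42 * 66 = 2772
Result = 2116 - 2772 = -656


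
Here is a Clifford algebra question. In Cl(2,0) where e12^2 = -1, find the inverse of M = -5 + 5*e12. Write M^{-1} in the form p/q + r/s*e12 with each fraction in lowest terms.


M = -5 + 5*e12, where e12^2 = -1.
Since M commutes with its reverse ~M = a - b*e12, M * ~M = a^2 - b^2*e12^2 = a^2 + b^2.
So M^{-1} = ~M / (a^2 + b^2) = (a - b*e12)/(a^2 + b^2).
a^2 + b^2 = 25 + 25 = 50
Scalar part = -5/50 = -1/10
Bivector coeff = -5/50 = -1/10
M^{-1} = -1/10 - 1/10*e12


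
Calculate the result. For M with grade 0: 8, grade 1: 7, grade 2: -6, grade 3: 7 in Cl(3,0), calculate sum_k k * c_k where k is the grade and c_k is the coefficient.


Grade-weighted sum = sum of grade_k * coefficient_k
0*8 = 0
1*7 = 7
2*(-6) = -12
3*7 = 21
Total = 0 + 7 + (-12) + 21 = 16


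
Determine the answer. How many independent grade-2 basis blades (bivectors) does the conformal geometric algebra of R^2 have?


The conformal model of R^2 uses Cl(3,1) with m = 2 + 2 = 4 generators.
Number of grade-2 blades = C(m, 2) = C(4, 2)
= 4*3/2 = 6


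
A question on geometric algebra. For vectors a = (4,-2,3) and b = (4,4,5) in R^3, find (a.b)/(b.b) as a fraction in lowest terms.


Projection coefficient = (a . b) / (b . b)
a . b = 4*4 + (-2)*4 + 3*5
= 16 + (-8) + 15 = 23
b . b = 4^2 + 4^2 + 5^2
= 16 + 16 + 25 = 57
Coefficient = 23/57
In lowest terms: 23/57


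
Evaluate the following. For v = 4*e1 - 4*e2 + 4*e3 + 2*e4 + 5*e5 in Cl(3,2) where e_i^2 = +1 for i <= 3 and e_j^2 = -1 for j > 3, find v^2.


v^2 = sum of c_i^2 * e_i^2
Positive signature terms (e_i^2 = +1): 4^2 + (-4)^2 + 4^2 = 48
Negative signature terms (e_j^2 = -1): 2^2 + 5^2 = 29
v^2 = 48 - 29 = 19


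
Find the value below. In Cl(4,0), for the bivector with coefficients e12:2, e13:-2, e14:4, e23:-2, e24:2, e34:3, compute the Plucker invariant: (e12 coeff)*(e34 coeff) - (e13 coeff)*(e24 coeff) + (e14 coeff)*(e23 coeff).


Plucker relation: af - be + cd
a*f = 2*3 = 6
b*e = (-2)*2 = -4
c*d = 4*(-2) = -8
af - be + cd = 6 - (-4) + (-8)
= 2


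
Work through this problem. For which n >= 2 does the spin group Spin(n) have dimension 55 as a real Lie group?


dim Spin(n) = dim so(n) = n(n-1)/2.
Solve n(n-1)/2 = 55, i.e. n^2 - n - 110 = 0.
Discriminant = 1 + 8*55 = 441
n = (1 + sqrt(441))/2 = (1 + 21)/2 = 11


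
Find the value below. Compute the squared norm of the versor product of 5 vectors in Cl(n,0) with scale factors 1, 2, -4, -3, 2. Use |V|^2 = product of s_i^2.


Each vector v_i has |v_i|^2 = s_i^2
Squared scales: 1^2 = 1, 2^2 = 4, (-4)^2 = 16, (-3)^2 = 9, 2^2 = 4
|V|^2 = 1 * 4 * 16 * 9 * 4
= 2304


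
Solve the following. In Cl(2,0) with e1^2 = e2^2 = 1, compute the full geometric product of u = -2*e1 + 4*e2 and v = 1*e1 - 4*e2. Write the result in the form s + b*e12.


Expand: (-2*e1 + 4*e2)(1*e1 - 4*e2)
= (-2)*1*e1e1 + (-2)*(-4)*e1e2 + 4*1*e2e1 + 4*(-4)*e2e2
Using e1^2 = e2^2 = 1, e2e1 = -e1e2:
Scalar part s = (-2)*1 + 4*(-4) = -2 + (-16) = -18
Bivector part b = (-2)*(-4) - 4*1 = 8 - 4 = 4
uv = -18 + 4*e12


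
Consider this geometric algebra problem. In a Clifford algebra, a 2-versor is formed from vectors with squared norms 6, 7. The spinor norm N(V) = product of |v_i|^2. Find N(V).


Spinor norm N(V) = |v1|^2 * |v2|^2 * ... * |v2|^2
= 6 * 7
Running product: 6, 42
N(V) = 42


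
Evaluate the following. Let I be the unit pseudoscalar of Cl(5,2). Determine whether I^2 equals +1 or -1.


The pseudoscalar I = e1...e_n (product of all n generators) of Cl(p,q) satisfies I^2 = (-1)^(q + n(n-1)/2).
p = 5, q = 2, n = p + q = 7
n(n-1)/2 = 7 * 6 / 2 = 21
Exponent = q + n(n-1)/2 = 2 + 21 = 23
I^2 = (-1)^23 = -1


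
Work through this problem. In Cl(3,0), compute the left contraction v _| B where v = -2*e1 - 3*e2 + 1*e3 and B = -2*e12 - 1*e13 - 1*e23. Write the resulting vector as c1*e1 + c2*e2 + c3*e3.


Left contraction v _| B = <vB>_1 (grade-1 part of the geometric product vB).
Using e1_|e12 = e2, e2_|e12 = -e1, e1_|e13 = e3, e3_|e13 = -e1, e2_|e23 = e3, e3_|e23 = -e2:
e1 coeff: -v2*b12 - v3*b13 = -(-3)*(-2) - (1)*(-1) = -5
e2 coeff: v1*b12 - v3*b23 = (-2)*(-2) - (1)*(-1) = 5
e3 coeff: v1*b13 + v2*b23 = (-2)*(-1) + (-3)*(-1) = 5
v _| B = -5*e1 + 5*e2 + 5*e3


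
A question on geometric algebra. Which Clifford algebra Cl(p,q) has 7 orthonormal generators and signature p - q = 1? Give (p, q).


We need p + q = 7 and p - q = 1.
Adding: 2p = 7 + 1 = 8, so p = 4.
Then q = 7 - 4 = 3.
(p, q) = (4, 3)


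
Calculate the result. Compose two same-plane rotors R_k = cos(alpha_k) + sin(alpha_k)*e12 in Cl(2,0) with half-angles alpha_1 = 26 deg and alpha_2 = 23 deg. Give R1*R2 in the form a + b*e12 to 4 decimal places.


Same-plane rotors commute and their half-angles add:
R1*R2 = cos(a1 + a2) + sin(a1 + a2)*e12.
a1 + a2 = 26 + 23 = 49 deg
cos(49 deg) = 0.6561
sin(49 deg) = 0.7547
R1*R2 = 0.6561 + 0.7547*e12


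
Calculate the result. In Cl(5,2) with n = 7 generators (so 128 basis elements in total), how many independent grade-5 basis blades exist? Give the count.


Number of grade-k basis blades in Cl(p,q) with n = p + q is C(n, k).
n = 5 + 2 = 7
C(7, 5) = 7! / (5! * 2!)
= 5040 / (120 * 2)
= 21


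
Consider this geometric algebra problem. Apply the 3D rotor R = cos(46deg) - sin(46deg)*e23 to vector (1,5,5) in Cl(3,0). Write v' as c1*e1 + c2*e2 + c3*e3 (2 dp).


Rotor R = cos(46deg) - sin(46deg)*e23
Rotation angle theta = 2 * 46 = 92 degrees in the e23 plane (e2 -> e3).
The component perpendicular to the plane (e1) is invariant: v'_1 = v1 = 1.00
cos(92deg) = -0.0349, sin(92deg) = 0.9994
v'_2 = v2*cos(theta) - v3*sin(theta) = 5*(-0.0349) - 5*0.9994 = -5.17
v'_3 = v2*sin(theta) + v3*cos(theta) = 5*0.9994 + 5*(-0.0349) = 4.82
v' = 1.00*e1 - 5.17*e2 + 4.82*e3


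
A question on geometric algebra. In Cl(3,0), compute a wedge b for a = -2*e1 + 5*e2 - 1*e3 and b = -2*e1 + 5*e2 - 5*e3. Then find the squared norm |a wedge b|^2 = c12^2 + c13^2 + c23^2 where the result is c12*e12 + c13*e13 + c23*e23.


a wedge b = (a1*b2 - a2*b1)*e12 + (a1*b3 - a3*b1)*e13 + (a2*b3 - a3*b2)*e23
e12 coeff: (-2)*5 - 5*(-2) = -10 - (-10) = 0
e13 coeff: (-2)*(-5) - (-1)*(-2) = 10 - 2 = 8
e23 coeff: 5*(-5) - (-1)*5 = -25 - (-5) = -20
|a wedge b|^2 = 0^2 + 8^2 + (-20)^2
= 0 + 64 + 400
= 464


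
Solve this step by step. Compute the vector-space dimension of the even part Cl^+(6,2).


Even subalgebra dimension = 2^(n-1)
n = 6 + 2 = 8
2^(8 - 1) = 2^7 = 128
Verification: sum of C(8,k) for even k = 1 + 28 + 70 + 28 + 1 = 128
Result = 128


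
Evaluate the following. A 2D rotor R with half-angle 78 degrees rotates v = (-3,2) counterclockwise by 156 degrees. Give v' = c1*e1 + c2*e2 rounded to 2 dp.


Rotor R = cos(78deg) - sin(78deg)*e12
Rotation angle theta = 2 * 78 = 156 degrees
v' = R*v*~R rotates v by theta.
cos(156deg) = -0.9135, sin(156deg) = 0.4067
v'_1 = -3*cos(156deg) - 2*sin(156deg)
= -3*(-0.9135) - 2*0.4067
= 1.93
v'_2 = -3*sin(156deg) + 2*cos(156deg)
= -3*0.4067 + 2*(-0.9135)
= -3.05
v' = 1.93*e1 - 3.05*e2


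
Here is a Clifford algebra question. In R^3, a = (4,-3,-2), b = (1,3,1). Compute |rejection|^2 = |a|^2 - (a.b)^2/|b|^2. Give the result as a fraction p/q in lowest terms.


|a|^2 = 4^2 + (-3)^2 + (-2)^2 = 29
|b|^2 = 1^2 + 3^2 + 1^2 = 11
a . b = 4*1 + (-3)*3 + (-2)*1 = -7
(a.b)^2 = (-7)^2 = 49
|rej|^2 = 29 - 49/11
= (319 - 49)/11
= 270/11
In lowest terms: 270/11


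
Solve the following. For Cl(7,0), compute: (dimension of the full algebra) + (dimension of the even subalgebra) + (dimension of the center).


n = 7 + 0 = 7
Total dim = 2^7 = 128
Even subalgebra dim = 2^6 = 64
n is odd, so center dim = 2
Sum = 128 + 64 + 2 = 194


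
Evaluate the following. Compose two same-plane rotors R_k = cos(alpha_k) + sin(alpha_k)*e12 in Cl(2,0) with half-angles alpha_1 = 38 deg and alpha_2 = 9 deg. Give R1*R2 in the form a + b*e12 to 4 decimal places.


Same-plane rotors commute and their half-angles add:
R1*R2 = cos(a1 + a2) + sin(a1 + a2)*e12.
a1 + a2 = 38 + 9 = 47 deg
cos(47 deg) = 0.6820
sin(47 deg) = 0.7314
R1*R2 = 0.6820 + 0.7314*e12


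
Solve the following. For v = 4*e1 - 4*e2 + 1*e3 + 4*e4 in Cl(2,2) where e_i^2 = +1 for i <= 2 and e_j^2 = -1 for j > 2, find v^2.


v^2 = sum of c_i^2 * e_i^2
Positive signature terms (e_i^2 = +1): 4^2 + (-4)^2 = 32
Negative signature terms (e_j^2 = -1): 1^2 + 4^2 = 17
v^2 = 32 - 17 = 15


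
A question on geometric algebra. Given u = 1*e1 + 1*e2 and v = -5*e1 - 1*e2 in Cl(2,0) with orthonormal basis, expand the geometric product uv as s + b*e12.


Expand: (1*e1 + 1*e2)(-5*e1 - 1*e2)
= 1*(-5)*e1e1 + 1*(-1)*e1e2 + 1*(-5)*e2e1 + 1*(-1)*e2e2
Using e1^2 = e2^2 = 1, e2e1 = -e1e2:
Scalar part s = 1*(-5) + 1*(-1) = -5 + (-1) = -6
Bivector part b = 1*(-1) - 1*(-5) = -1 - (-5) = 4
uv = -6 + 4*e12


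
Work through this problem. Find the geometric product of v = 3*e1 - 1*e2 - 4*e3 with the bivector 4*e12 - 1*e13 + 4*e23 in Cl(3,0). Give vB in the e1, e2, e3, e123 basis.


vB has grade-1 (vector) and grade-3 (trivector) parts: vB = (v _| B) + (v ^ B).
Vector part <vB>_1:
  e1: -v2*b12 - v3*b13 = -(-1)*(4) - (-4)*(-1) = 0
  e2: v1*b12 - v3*b23 = (3)*(4) - (-4)*(4) = 28
  e3: v1*b13 + v2*b23 = (3)*(-1) + (-1)*(4) = -7
Trivector part <vB>_3:
  e123: v1*b23 - v2*b13 + v3*b12 = (3)*(4) - (-1)*(-1) + (-4)*(4) = -5
vB = 0*e1 + 28*e2 - 7*e3 - 5*e123


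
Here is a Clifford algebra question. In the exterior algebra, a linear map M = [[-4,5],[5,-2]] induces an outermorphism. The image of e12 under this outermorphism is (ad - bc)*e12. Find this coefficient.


The outermorphism of a linear map f sends e1^e2 to f(e1)^f(e2).
f(e1) = -4*e1 + 5*e2
f(e2) = 5*e1 - 2*e2
f(e1) ^ f(e2) = (-4*e1 + 5*e2) ^ (5*e1 - 2*e2)
= (-4)*(-2)*e12 + 5*5*e21
= (8 - 25)*e12
= -17*e12
Coefficient = -17


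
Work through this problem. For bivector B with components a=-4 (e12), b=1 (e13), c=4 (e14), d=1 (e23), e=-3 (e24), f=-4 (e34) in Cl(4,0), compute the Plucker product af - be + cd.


Plucker relation: af - be + cd
a*f = (-4)*(-4) = 16
b*e = 1*(-3) = -3
c*d = 4*1 = 4
af - be + cd = 16 - (-3) + 4
= 23


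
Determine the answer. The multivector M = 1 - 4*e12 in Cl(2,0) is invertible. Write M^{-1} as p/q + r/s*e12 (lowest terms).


M = 1 - 4*e12, where e12^2 = -1.
Since M commutes with its reverse ~M = a - b*e12, M * ~M = a^2 - b^2*e12^2 = a^2 + b^2.
So M^{-1} = ~M / (a^2 + b^2) = (a - b*e12)/(a^2 + b^2).
a^2 + b^2 = 1 + 16 = 17
Scalar part = 1/17 = 1/17
Bivector coeff = 4/17 = 4/17
M^{-1} = 1/17 + 4/17*e12


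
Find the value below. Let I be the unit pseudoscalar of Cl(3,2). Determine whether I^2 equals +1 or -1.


The pseudoscalar I = e1...e_n (product of all n generators) of Cl(p,q) satisfies I^2 = (-1)^(q + n(n-1)/2).
p = 3, q = 2, n = p + q = 5
n(n-1)/2 = 5 * 4 / 2 = 10
Exponent = q + n(n-1)/2 = 2 + 10 = 12
I^2 = (-1)^12 = +1


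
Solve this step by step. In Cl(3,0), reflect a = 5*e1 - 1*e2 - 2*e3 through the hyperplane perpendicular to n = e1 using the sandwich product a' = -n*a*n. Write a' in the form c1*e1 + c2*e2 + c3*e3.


Reflection formula: a' = -n*a*n, with n = e1 (unit vector, n^2 = 1).
For reflection through hyperplane perp to e1:
The component along e1 flips sign, others stay.
a = (5, -1, -2)
a' = (-5, -1, -2)
a' = -5*e1 - 1*e2 - 2*e3


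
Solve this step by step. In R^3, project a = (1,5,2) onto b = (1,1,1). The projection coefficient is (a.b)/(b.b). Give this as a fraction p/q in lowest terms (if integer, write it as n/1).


Projection coefficient = (a . b) / (b . b)
a . b = 1*1 + 5*1 + 2*1
= 1 + 5 + 2 = 8
b . b = 1^2 + 1^2 + 1^2
= 1 + 1 + 1 = 3
Coefficient = 8/3
In lowest terms: 8/3


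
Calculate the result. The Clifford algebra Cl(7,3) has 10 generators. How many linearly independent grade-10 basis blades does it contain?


Number of grade-k basis blades in Cl(p,q) with n = p + q is C(n, k).
n = 7 + 3 = 10
C(10, 10) = 10! / (10! * 0!)
= 3628800 / (3628800 * 1)
= 1


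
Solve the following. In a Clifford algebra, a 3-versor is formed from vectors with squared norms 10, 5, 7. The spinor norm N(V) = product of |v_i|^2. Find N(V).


Spinor norm N(V) = |v1|^2 * |v2|^2 * ... * |v3|^2
= 10 * 5 * 7
Running product: 10, 50, 350
N(V) = 350


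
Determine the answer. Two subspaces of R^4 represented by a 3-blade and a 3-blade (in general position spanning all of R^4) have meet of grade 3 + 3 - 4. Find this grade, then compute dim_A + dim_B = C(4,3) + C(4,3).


Meet grade = grade(A) + grade(B) - n
= 3 + 3 - 4 = 2
C(4,3) = 4
C(4,3) = 4
dim_A + dim_B = 4 + 4 = 8


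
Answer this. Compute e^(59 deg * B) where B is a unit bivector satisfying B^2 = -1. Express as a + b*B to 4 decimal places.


For a unit bivector B with B^2 = -1, the exponential series gives
e^(theta*B) = cos(theta) + sin(theta)*B (the GA analogue of Euler's formula).
theta = 59 degrees = 1.029744 rad
cos(59 deg) = 0.5150
sin(59 deg) = 0.8572
exp(theta*B) = 0.5150 + 0.8572*B


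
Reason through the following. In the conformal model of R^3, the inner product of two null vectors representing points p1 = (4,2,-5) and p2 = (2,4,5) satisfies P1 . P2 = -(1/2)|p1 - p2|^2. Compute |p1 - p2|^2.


p1 - p2 = (2, -2, -10)
|p1 - p2|^2 = 2^2 + (-2)^2 + (-10)^2
= 4 + 4 + 100
= 108


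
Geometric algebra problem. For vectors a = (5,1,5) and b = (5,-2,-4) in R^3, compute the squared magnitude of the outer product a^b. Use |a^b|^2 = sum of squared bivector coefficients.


a wedge b = (a1*b2 - a2*b1)*e12 + (a1*b3 - a3*b1)*e13 + (a2*b3 - a3*b2)*e23
e12 coeff: 5*(-2) - 1*5 = -10 - 5 = -15
e13 coeff: 5*(-4) - 5*5 = -20 - 25 = -45
e23 coeff: 1*(-4) - 5*(-2) = -4 - (-10) = 6
|a wedge b|^2 = (-15)^2 + (-45)^2 + 6^2
= 225 + 2025 + 36
= 2286


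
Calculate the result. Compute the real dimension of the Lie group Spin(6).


Spin(n) double-covers SO(n); both have Lie algebra so(n) of dimension n(n-1)/2.
n = 6
n(n-1) = 6 * 5 = 30
dim Spin(6) = 30/2 = 15


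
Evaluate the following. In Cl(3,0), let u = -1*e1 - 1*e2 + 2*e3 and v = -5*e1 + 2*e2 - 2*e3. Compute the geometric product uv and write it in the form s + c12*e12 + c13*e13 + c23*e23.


In Cl(3,0): e_i^2 = 1, e_ie_j = -e_je_i for i != j.
Scalar part = u . v = (-1)*(-5) + (-1)*2 + 2*(-2)
= 5 + (-2) + (-4) = -1
e12 coeff = (-1)*2 - (-1)*(-5) = -2 - 5 = -7
e13 coeff = (-1)*(-2) - 2*(-5) = 2 - (-10) = 12
e23 coeff = (-1)*(-2) - 2*2 = 2 - 4 = -2
uv = -1 - 7*e12 + 12*e13 - 2*e23


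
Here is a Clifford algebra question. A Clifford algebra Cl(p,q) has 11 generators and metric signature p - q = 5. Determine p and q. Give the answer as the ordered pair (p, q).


We need p + q = 11 and p - q = 5.
Adding: 2p = 11 + 5 = 16, so p = 8.
Then q = 11 - 8 = 3.
(p, q) = (8, 3)


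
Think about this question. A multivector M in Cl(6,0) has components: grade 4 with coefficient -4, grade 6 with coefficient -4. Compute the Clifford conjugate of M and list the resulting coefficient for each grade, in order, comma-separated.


Clifford conjugate sign for grade k: (-1)^(k(k+1)/2)
Grade 4: (-1)^(4*5/2) = (-1)^10 = 1, coeff -4 -> -4
Grade 6: (-1)^(6*7/2) = (-1)^21 = -1, coeff -4 -> 4
Conjugated coefficients: -4, 4


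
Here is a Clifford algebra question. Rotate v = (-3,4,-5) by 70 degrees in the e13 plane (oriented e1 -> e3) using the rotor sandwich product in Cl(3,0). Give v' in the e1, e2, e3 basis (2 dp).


Rotor R = cos(35deg) - sin(35deg)*e13
Rotation angle theta = 2 * 35 = 70 degrees in the e13 plane (e1 -> e3).
The component perpendicular to the plane (e2) is invariant: v'_2 = v2 = 4.00
cos(70deg) = 0.3420, sin(70deg) = 0.9397
v'_1 = v1*cos(theta) - v3*sin(theta) = -3*0.3420 - (-5)*0.9397 = 3.67
v'_3 = v1*sin(theta) + v3*cos(theta) = -3*0.9397 + (-5)*0.3420 = -4.53
v' = 3.67*e1 + 4.00*e2 - 4.53*e3


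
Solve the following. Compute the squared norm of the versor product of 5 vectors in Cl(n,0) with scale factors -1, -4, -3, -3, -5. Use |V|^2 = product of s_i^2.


Each vector v_i has |v_i|^2 = s_i^2
Squared scales: (-1)^2 = 1, (-4)^2 = 16, (-3)^2 = 9, (-3)^2 = 9, (-5)^2 = 25
|V|^2 = 1 * 16 * 9 * 9 * 25
= 32400


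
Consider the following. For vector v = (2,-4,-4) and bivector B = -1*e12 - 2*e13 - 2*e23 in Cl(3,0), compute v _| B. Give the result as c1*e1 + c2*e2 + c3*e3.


Left contraction v _| B = <vB>_1 (grade-1 part of the geometric product vB).
Using e1_|e12 = e2, e2_|e12 = -e1, e1_|e13 = e3, e3_|e13 = -e1, e2_|e23 = e3, e3_|e23 = -e2:
e1 coeff: -v2*b12 - v3*b13 = -(-4)*(-1) - (-4)*(-2) = -12
e2 coeff: v1*b12 - v3*b23 = (2)*(-1) - (-4)*(-2) = -10
e3 coeff: v1*b13 + v2*b23 = (2)*(-2) + (-4)*(-2) = 4
v _| B = -12*e1 - 10*e2 + 4*e3


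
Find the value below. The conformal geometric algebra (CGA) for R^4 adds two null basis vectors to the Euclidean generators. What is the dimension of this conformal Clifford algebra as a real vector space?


The conformal model of R^4 uses Cl(5,1): the 4 Euclidean generators plus two extra orthogonal generators e+ (e+^2 = +1) and e- (e-^2 = -1), from which the null vectors e0, einf are built.
Number of generators m = 4 + 2 = 6.
dim Cl(p,q) = 2^m = 2^6 = 64


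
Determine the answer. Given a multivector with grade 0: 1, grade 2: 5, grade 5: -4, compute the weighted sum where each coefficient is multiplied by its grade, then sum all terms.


Grade-weighted sum = sum of grade_k * coefficient_k
0*1 = 0
2*5 = 10
5*(-4) = -20
Total = 0 + 10 + (-20) = -10


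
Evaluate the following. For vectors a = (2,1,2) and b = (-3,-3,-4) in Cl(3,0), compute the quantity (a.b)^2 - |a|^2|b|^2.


a . b = 2*(-3) + 1*(-3) + 2*(-4)
= -6 + (-3) + (-8) = -17
|a|^2 = 2^2 + 1^2 + 2^2 = 9
|b|^2 = (-3)^2 + (-3)^2 + (-4)^2 = 34
(a.b)^2 = (-17)^2 = 289
|a|^2 * |b|^2 = 9 * 34 = 306
Result = 289 - 306 = -17


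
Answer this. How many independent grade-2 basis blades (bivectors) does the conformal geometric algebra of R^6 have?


The conformal model of R^6 uses Cl(7,1) with m = 6 + 2 = 8 generators.
Number of grade-2 blades = C(m, 2) = C(8, 2)
= 8*7/2 = 28
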